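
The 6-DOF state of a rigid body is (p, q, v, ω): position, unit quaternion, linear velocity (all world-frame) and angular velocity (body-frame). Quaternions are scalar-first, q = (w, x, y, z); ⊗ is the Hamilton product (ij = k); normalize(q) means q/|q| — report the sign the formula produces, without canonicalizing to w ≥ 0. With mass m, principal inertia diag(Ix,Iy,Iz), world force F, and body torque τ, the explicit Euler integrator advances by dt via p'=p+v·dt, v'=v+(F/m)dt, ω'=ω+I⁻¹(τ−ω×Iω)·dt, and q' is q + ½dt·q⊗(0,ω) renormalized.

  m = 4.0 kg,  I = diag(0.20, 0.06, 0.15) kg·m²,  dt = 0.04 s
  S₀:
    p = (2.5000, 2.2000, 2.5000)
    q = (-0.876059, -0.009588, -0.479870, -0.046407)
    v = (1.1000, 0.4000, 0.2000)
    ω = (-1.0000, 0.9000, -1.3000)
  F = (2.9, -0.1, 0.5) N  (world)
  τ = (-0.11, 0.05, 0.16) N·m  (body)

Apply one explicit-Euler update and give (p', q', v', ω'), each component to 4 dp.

p' = (2.5440, 2.2160, 2.5080)
q' = (-0.8682, 0.0212, -0.4946, -0.0334)
v' = (1.1290, 0.3990, 0.2050)
ω' = (-1.0009, 0.8900, -1.2909)

a = (0.7250, -0.0250, 0.1250)
new position p' = (2.5440, 2.2160, 2.5080)
new velocity v' = (1.1290, 0.3990, 0.2050)
gyro term ω×Iω = (-0.1053, 0.0650, 0.1260)
(τ − ω×Iω)/I = (-0.0235, -0.2500, 0.2267)
ω' = ω + α·dt = (-1.0009, 0.8900, -1.2909)
2q̇ = q⊗(0,ω) = (0.3619659, 1.5416563, -0.7545105, 0.6503775)
q' = normalize(q + ½dt·q⊗(0,ω)) = (-0.8682, 0.0212, -0.4946, -0.0334)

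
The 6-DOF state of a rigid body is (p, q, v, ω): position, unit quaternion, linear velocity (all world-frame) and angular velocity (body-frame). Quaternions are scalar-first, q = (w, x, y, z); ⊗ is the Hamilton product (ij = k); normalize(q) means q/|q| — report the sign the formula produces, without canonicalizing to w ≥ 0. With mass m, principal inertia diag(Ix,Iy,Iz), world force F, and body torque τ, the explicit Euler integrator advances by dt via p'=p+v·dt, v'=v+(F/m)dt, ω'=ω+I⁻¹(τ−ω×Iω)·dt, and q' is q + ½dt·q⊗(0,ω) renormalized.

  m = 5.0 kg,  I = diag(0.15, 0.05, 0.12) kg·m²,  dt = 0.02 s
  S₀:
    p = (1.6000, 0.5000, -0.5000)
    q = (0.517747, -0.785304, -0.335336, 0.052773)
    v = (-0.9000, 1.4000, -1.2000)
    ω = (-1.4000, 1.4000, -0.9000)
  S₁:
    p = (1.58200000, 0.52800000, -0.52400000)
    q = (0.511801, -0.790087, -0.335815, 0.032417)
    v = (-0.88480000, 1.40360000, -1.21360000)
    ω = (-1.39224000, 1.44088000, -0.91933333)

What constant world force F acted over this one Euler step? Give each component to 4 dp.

velocity change Δv = (0.01520000, 0.00360000, -0.01360000)
m·(v₁−v₀)/dt = (3.8000, 0.9000, -3.4000)

F = (3.8000, 0.9000, -3.4000)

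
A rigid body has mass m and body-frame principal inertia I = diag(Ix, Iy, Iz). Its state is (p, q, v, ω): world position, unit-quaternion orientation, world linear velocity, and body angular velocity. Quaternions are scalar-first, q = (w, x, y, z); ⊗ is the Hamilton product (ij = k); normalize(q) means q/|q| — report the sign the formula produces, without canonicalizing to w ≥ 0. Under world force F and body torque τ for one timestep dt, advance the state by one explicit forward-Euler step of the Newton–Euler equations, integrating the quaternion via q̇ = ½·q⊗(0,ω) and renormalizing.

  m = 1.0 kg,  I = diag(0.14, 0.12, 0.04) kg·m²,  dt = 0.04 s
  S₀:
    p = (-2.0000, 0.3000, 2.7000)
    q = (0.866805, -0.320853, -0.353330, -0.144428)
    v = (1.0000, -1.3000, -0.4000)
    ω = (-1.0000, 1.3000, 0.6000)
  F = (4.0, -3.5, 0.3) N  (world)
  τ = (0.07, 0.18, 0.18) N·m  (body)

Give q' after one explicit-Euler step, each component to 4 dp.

q' = (0.8708, -0.3385, -0.3239, -0.1493)

q⊗(0,ω) = (0.2251328, -0.8910466, 1.4637863, -0.2503559)
updated quaternion q' = (0.8708, -0.3385, -0.3239, -0.1493)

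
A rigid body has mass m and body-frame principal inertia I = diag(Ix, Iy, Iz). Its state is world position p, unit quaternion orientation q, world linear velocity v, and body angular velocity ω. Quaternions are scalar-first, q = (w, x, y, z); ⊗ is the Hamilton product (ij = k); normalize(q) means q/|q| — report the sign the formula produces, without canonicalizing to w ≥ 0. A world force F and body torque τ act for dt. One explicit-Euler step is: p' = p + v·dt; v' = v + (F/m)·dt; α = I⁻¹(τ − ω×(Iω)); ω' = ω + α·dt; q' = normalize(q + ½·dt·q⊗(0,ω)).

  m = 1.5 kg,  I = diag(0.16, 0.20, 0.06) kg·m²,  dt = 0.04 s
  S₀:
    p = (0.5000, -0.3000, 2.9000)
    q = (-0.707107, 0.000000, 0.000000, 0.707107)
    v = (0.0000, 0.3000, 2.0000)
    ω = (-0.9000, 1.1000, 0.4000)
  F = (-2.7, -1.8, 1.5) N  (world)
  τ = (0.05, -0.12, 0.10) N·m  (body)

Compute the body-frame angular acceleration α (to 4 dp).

α = (0.6975, -0.4200, 2.3267)

ω×(Iω) gyroscopic = (-0.0616, -0.0360, -0.0396)
angular accel α = (0.6975, -0.4200, 2.3267)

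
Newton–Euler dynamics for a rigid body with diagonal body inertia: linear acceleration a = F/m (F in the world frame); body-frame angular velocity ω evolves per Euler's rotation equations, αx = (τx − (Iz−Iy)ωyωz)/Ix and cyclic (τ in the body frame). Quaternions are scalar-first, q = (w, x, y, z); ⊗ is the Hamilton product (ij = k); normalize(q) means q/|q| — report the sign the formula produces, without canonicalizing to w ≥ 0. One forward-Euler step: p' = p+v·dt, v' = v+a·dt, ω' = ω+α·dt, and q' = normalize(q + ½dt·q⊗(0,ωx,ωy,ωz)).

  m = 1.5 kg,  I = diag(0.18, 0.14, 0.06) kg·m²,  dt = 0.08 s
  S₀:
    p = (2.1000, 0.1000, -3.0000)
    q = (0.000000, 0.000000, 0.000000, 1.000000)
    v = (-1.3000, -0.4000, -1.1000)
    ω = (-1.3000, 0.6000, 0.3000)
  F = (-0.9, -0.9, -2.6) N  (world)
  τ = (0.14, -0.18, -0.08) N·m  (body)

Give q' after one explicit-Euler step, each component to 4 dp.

Hamilton product q⊗(0,ω) = (-0.3000000, -0.6000000, -1.3000000, 0.0000000)
q + ½dt·q⊗(0,ω), renormalized = (-0.0120, -0.0240, -0.0519, 0.9983)

q' = (-0.0120, -0.0240, -0.0519, 0.9983)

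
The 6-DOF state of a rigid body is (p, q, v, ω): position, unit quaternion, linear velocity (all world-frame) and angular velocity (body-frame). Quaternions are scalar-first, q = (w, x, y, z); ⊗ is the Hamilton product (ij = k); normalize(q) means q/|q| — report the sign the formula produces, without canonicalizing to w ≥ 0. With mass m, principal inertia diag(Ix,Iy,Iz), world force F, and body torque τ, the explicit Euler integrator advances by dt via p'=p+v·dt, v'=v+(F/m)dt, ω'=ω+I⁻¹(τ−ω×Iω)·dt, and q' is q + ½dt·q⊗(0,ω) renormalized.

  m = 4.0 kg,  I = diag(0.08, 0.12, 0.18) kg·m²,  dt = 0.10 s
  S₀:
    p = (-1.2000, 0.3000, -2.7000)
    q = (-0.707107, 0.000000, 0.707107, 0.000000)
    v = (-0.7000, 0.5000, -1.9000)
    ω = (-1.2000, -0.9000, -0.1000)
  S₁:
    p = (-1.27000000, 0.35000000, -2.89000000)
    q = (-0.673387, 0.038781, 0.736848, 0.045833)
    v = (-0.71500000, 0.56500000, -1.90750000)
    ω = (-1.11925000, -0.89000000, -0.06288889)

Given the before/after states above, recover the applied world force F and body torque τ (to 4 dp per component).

rate change Δω = (0.08075000, 0.01000000, 0.03711111)
τ = I·(Δω/dt) + ω₀×(Iω₀) = (0.0700, 0.0000, 0.1100)
velocity change Δv = (-0.01500000, 0.06500000, -0.00750000)
applied force F = (-0.6000, 2.6000, -0.3000)

F = (-0.6000, 2.6000, -0.3000)
τ = (0.0700, 0.0000, 0.1100)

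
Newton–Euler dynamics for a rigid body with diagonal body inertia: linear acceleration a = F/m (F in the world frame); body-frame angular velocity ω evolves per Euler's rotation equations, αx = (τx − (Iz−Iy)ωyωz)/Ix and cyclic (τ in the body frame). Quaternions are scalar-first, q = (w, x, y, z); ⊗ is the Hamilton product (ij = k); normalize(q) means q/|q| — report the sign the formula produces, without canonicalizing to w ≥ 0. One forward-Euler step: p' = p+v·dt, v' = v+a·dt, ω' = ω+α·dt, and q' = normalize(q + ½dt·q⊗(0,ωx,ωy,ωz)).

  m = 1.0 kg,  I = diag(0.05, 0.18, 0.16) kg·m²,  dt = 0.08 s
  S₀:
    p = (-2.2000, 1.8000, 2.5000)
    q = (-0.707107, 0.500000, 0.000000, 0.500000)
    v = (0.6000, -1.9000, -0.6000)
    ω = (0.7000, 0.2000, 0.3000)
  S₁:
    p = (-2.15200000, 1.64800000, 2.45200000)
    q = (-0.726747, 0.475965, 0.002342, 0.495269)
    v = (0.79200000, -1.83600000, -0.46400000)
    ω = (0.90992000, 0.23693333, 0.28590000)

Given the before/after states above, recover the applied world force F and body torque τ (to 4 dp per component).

velocity change Δv = (0.19200000, 0.06400000, 0.13600000)
F = m·Δv/dt = (2.4000, 0.8000, 1.7000)
rate change Δω = (0.20992000, 0.03693333, -0.01410000)
gyro term ω₀×Iω₀ = (-0.0012, -0.0231, 0.0182)
τ = I·(Δω/dt) + ω₀×(Iω₀) = (0.1300, 0.0600, -0.0100)

F = (2.4000, 0.8000, 1.7000)
τ = (0.1300, 0.0600, -0.0100)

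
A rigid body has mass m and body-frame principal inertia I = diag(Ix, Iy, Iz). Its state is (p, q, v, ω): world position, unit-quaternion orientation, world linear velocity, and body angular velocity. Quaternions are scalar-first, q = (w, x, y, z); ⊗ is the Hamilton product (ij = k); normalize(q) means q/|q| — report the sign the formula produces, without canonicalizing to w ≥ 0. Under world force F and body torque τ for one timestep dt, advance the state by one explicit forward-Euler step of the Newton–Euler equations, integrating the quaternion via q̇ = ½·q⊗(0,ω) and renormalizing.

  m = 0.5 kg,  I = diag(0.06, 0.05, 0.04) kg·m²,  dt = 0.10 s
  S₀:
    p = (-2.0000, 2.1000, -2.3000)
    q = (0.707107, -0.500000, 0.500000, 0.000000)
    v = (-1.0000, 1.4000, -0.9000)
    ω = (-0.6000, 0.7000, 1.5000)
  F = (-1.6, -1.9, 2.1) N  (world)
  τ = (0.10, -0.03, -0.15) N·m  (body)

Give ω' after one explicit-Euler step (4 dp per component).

α = I⁻¹(τ − ω×Iω) = (1.8417, -0.2400, -3.8550)
ω' = ω + α·dt = (-0.4158, 0.6760, 1.1145)

ω' = (-0.4158, 0.6760, 1.1145)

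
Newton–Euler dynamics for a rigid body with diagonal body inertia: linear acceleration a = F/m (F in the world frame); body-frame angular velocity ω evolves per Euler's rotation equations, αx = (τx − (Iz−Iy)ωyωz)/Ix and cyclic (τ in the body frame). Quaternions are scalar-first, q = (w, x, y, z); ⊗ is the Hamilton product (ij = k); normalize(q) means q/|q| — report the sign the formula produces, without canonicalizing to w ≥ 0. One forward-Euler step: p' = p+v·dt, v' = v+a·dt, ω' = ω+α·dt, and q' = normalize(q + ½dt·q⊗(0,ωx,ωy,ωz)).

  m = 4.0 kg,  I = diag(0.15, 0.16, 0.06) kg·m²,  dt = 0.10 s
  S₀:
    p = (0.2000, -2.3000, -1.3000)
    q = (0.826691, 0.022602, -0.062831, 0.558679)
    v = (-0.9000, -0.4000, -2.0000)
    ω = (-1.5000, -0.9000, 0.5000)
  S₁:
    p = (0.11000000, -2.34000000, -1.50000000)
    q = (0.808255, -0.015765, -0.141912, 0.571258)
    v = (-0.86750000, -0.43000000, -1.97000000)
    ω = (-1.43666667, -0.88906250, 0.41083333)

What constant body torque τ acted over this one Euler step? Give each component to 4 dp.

τ = (0.1400, -0.0500, -0.0400)

ω₁ − ω₀ = (0.06333333, 0.01093750, -0.08916667)
I·α + gyro = (0.1400, -0.0500, -0.0400)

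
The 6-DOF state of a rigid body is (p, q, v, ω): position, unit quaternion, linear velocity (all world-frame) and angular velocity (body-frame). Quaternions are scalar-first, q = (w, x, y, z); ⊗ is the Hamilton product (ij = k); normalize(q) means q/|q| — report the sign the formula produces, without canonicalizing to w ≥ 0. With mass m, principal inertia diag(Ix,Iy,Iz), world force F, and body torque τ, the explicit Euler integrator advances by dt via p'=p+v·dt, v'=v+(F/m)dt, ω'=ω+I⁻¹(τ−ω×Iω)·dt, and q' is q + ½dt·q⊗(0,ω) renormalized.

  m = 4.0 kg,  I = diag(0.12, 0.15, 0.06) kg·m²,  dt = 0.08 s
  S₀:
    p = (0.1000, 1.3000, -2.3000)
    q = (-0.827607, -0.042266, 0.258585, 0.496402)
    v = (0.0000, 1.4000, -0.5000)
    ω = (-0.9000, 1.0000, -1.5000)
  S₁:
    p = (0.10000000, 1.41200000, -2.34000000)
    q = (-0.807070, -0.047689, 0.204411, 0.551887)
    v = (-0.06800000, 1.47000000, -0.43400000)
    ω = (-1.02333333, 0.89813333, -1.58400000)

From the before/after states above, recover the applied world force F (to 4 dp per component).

Δv = v₁−v₀ = (-0.06800000, 0.07000000, 0.06600000)
F = m·Δv/dt = (-3.4000, 3.5000, 3.3000)

F = (-3.4000, 3.5000, 3.3000)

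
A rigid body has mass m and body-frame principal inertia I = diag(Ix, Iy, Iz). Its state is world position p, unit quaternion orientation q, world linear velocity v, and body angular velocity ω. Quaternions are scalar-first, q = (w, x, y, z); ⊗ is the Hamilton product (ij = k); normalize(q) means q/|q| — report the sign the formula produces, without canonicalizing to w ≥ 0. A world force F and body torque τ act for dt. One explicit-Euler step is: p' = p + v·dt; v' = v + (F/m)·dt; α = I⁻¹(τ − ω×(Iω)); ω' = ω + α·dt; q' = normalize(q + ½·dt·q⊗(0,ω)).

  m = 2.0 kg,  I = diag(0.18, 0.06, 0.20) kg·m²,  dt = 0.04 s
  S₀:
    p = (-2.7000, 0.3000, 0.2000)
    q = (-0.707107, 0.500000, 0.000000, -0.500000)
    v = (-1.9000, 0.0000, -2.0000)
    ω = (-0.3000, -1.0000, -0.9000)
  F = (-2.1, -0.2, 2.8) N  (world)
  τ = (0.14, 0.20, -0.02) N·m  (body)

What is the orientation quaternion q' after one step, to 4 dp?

Hamilton product q⊗(0,ω) = (-0.3000000, -0.2878679, 1.3071070, 0.1363963)
q + ½dt·q⊗(0,ω), renormalized = (-0.7128, 0.4941, 0.0261, -0.4971)

q' = (-0.7128, 0.4941, 0.0261, -0.4971)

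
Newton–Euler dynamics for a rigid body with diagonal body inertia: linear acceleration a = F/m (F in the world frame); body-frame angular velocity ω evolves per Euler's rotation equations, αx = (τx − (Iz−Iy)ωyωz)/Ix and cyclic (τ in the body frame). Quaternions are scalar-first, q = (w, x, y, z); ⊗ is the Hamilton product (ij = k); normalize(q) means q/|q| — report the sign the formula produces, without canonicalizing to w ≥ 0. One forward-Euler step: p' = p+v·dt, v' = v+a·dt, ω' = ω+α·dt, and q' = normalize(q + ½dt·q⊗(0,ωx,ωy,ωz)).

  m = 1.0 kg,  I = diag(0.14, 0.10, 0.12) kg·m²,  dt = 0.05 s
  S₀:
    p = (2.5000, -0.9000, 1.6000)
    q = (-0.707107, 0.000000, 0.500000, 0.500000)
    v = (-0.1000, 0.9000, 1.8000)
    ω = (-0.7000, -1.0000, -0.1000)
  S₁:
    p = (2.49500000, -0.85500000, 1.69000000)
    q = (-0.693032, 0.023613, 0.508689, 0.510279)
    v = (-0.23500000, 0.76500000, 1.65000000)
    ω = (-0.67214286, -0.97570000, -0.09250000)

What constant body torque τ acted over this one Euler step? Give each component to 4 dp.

τ = (0.0800, 0.0500, -0.0100)

ω₁ − ω₀ = (0.02785714, 0.02430000, 0.00750000)
gyro term ω₀×Iω₀ = (0.0020, 0.0014, -0.0280)
applied torque τ = (0.0800, 0.0500, -0.0100)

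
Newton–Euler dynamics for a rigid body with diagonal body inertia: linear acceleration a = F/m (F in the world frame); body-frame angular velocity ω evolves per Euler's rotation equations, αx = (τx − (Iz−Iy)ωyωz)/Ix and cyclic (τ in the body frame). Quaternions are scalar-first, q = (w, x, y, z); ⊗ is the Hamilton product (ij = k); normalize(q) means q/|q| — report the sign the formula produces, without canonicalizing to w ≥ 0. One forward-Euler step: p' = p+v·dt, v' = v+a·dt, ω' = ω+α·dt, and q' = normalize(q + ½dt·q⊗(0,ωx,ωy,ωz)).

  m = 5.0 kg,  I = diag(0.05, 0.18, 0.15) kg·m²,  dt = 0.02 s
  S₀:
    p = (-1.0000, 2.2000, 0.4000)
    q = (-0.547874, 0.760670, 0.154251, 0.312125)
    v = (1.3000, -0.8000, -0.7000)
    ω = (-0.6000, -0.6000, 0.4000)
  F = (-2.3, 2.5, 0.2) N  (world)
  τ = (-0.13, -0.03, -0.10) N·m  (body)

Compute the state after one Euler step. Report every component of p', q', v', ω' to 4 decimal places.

p' = p + v·dt = (-0.9740, 2.1840, 0.3860)
v' = v + a·dt = (1.2908, -0.7900, -0.6992)
precession coupling ω×(Iω) = (0.0072, 0.0240, 0.0468)
angular accel α = (-2.7440, -0.3000, -0.9787)
new body rate ω' = (-0.6549, -0.6060, 0.3804)
q⊗(0,ω) = (0.4241026, 0.5776998, -0.1628186, -0.5830010)
updated quaternion q' = (-0.5436, 0.7664, 0.1526, 0.3063)

p' = (-0.9740, 2.1840, 0.3860)
q' = (-0.5436, 0.7664, 0.1526, 0.3063)
v' = (1.2908, -0.7900, -0.6992)
ω' = (-0.6549, -0.6060, 0.3804)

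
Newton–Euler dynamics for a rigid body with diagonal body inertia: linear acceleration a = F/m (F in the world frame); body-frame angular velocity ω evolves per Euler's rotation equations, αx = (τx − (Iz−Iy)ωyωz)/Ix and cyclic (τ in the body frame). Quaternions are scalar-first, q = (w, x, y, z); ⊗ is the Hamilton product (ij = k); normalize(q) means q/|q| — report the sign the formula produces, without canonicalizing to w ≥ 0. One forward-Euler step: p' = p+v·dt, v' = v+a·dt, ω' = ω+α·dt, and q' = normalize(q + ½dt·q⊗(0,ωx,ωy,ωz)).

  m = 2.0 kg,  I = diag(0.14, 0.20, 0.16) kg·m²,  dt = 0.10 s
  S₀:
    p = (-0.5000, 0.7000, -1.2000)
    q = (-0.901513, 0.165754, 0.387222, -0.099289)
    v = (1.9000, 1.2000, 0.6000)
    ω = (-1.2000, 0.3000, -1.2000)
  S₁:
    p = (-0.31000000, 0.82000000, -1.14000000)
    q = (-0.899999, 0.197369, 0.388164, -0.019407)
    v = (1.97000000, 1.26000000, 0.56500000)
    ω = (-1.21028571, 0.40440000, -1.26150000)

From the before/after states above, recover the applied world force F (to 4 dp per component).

F = (1.4000, 1.2000, -0.7000)

velocity change Δv = (0.07000000, 0.06000000, -0.03500000)
m·(v₁−v₀)/dt = (1.4000, 1.2000, -0.7000)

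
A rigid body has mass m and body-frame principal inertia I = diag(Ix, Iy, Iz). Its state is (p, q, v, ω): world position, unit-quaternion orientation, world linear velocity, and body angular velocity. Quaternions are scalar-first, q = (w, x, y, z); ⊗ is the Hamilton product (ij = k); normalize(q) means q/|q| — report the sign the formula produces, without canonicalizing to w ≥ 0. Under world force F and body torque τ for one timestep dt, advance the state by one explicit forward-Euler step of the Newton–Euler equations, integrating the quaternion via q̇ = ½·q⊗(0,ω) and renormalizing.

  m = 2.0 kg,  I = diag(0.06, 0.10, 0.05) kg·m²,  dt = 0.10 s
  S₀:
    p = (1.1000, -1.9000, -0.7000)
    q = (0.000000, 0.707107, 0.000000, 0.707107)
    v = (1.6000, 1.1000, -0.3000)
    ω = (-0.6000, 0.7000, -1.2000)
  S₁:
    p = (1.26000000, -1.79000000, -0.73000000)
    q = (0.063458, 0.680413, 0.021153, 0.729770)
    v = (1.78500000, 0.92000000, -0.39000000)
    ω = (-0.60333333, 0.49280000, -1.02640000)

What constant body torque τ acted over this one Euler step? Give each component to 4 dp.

τ = (0.0400, -0.2000, 0.0700)

Δω = ω₁−ω₀ = (-0.00333333, -0.20720000, 0.17360000)
ω₀×(Iω₀) = (0.0420, 0.0072, -0.0168)
τ = I·(Δω/dt) + ω₀×(Iω₀) = (0.0400, -0.2000, 0.0700)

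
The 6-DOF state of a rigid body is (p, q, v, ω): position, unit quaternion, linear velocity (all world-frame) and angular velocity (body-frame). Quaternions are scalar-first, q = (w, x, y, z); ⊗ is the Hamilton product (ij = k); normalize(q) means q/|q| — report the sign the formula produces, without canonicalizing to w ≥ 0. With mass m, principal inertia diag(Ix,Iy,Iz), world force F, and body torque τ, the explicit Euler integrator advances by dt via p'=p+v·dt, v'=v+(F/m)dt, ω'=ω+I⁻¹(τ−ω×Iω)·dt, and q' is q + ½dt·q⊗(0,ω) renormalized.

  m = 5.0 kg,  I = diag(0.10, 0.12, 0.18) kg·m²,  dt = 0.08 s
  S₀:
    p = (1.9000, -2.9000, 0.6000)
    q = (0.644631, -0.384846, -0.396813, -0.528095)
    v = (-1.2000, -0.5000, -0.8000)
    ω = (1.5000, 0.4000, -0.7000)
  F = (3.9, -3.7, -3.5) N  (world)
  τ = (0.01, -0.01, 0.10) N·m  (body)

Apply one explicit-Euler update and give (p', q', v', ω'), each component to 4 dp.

p' = (1.8040, -2.9400, 0.5360)
q' = (0.6578, -0.3259, -0.4280, -0.5273)
v' = (-1.1376, -0.5592, -0.8560)
ω' = (1.5214, 0.3373, -0.6609)

gyro term ω×Iω = (-0.0168, 0.0840, 0.0120)
(τ − ω×Iω)/I = (0.2680, -0.7833, 0.4889)
ω + α·dt = (1.5214, 0.3373, -0.6609)
q⊗(0,ω) = (0.3663277, 1.4559536, -0.8036823, -0.0099606)
updated quaternion q' = (0.6578, -0.3259, -0.4280, -0.5273)
p' = p + v·dt = (1.8040, -2.9400, 0.5360)
v' = v + a·dt = (-1.1376, -0.5592, -0.8560)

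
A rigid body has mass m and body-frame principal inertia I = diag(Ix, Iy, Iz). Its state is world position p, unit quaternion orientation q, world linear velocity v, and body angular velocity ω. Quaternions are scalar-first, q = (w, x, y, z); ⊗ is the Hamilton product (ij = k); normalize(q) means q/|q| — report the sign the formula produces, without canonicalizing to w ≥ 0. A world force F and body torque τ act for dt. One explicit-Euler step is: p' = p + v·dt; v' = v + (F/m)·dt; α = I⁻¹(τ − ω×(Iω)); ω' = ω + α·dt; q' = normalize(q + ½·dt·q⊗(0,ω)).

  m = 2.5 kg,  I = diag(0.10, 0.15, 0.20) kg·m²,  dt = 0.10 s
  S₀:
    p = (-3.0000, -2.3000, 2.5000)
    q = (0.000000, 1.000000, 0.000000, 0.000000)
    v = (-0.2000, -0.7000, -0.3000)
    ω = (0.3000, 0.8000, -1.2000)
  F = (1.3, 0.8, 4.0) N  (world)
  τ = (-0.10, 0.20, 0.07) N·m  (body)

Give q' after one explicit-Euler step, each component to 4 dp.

2q̇ = q⊗(0,ω) = (-0.3000000, 0.0000000, 1.2000000, 0.8000000)
q + ½dt·q⊗(0,ω), renormalized = (-0.0150, 0.9973, 0.0598, 0.0399)

q' = (-0.0150, 0.9973, 0.0598, 0.0399)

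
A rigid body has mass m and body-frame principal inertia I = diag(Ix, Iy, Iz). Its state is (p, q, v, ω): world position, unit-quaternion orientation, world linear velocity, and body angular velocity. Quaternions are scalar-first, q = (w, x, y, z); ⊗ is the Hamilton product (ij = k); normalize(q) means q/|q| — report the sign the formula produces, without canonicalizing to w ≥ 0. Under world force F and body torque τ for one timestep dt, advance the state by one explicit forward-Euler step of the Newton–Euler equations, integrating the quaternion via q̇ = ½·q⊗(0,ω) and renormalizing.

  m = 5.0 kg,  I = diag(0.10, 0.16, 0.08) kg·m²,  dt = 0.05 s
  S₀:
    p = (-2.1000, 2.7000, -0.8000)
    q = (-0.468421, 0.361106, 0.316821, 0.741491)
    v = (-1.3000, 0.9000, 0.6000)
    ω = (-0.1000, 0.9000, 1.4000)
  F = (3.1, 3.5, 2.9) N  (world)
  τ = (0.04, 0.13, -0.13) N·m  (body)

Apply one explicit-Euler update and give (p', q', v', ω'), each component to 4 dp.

(τ − ω×Iω)/I = (1.4080, 0.8300, -1.5575)
ω + α·dt = (-0.0296, 0.9415, 1.3221)
Hamilton product q⊗(0,ω) = (-1.2871157, -0.1769504, -1.0012764, -0.2991119)
q' = normalize(q + ½dt·q⊗(0,ω)) = (-0.5002, 0.3564, 0.2915, 0.7334)
linear accel F/m = (0.6200, 0.7000, 0.5800)
p' = p + v·dt = (-2.1650, 2.7450, -0.7700)
v' = v + a·dt = (-1.2690, 0.9350, 0.6290)

p' = (-2.1650, 2.7450, -0.7700)
q' = (-0.5002, 0.3564, 0.2915, 0.7334)
v' = (-1.2690, 0.9350, 0.6290)
ω' = (-0.0296, 0.9415, 1.3221)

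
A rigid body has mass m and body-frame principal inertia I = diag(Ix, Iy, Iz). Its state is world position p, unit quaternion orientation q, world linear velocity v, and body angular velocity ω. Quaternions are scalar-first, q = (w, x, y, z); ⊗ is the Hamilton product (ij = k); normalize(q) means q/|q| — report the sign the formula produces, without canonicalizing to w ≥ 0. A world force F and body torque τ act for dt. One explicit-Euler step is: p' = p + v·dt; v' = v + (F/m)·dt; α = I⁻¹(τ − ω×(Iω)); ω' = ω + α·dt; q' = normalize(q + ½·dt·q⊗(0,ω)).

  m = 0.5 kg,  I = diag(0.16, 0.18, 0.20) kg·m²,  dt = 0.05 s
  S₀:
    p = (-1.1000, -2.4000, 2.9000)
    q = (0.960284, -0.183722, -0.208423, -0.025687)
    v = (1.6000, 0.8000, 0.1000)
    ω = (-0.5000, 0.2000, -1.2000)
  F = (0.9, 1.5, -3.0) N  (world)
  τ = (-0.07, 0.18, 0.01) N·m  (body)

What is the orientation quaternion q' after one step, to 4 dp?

q' = (0.9577, -0.1892, -0.2087, -0.0580)

q⊗(0,ω) = (-0.0810008, -0.2248970, -0.0155661, -1.2932967)
q' = normalize(q + ½dt·q⊗(0,ω)) = (0.9577, -0.1892, -0.2087, -0.0580)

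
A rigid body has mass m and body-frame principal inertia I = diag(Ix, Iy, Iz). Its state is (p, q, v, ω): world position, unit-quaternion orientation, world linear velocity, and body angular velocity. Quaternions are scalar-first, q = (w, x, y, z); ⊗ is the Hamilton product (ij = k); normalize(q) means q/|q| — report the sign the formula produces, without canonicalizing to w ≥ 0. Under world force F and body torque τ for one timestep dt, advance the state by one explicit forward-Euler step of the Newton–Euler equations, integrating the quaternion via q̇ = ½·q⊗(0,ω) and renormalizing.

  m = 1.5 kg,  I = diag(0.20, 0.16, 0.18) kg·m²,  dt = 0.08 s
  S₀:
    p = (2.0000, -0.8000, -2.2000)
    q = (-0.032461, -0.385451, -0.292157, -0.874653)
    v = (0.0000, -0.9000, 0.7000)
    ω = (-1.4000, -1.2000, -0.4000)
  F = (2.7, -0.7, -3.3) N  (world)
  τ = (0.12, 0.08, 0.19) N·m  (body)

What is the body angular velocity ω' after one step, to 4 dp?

(τ − ω×Iω)/I = (0.5520, 0.4300, 1.4289)
new body rate ω' = (-1.3558, -1.1656, -0.2857)

ω' = (-1.3558, -1.1656, -0.2857)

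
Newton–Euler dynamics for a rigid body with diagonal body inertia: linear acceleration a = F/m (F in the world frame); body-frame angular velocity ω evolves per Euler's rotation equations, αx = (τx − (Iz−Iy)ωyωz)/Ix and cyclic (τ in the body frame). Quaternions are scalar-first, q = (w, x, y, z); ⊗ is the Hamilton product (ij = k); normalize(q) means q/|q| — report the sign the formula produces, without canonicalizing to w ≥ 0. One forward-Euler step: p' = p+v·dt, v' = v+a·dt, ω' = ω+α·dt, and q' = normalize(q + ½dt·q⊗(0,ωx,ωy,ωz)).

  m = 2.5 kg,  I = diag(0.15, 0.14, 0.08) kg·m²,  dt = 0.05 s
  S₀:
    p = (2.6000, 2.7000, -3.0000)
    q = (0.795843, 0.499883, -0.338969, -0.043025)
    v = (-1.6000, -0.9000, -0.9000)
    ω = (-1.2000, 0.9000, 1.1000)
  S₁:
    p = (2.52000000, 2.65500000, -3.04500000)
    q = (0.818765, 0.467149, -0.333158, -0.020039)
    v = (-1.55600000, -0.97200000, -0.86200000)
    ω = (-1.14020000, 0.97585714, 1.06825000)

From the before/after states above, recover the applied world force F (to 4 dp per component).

F = (2.2000, -3.6000, 1.9000)

velocity change Δv = (0.04400000, -0.07200000, 0.03800000)
m·(v₁−v₀)/dt = (2.2000, -3.6000, 1.9000)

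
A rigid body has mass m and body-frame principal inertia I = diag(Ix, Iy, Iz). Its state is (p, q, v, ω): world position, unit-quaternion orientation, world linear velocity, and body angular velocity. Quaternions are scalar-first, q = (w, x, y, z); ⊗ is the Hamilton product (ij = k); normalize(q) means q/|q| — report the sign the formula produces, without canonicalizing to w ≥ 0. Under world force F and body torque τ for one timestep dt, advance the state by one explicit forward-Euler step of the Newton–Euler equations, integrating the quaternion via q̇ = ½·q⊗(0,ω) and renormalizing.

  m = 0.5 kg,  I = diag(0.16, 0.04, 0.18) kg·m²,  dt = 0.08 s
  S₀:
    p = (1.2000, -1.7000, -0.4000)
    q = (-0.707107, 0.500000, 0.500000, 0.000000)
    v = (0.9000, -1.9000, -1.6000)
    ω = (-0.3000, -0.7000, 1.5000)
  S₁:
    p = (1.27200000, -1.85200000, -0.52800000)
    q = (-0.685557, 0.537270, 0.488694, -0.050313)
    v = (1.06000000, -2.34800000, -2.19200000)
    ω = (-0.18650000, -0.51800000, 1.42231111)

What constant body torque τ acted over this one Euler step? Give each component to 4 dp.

ω₁ − ω₀ = (0.11350000, 0.18200000, -0.07768889)
ω₀×(Iω₀) = (-0.1470, 0.0090, -0.0252)
τ = I·(Δω/dt) + ω₀×(Iω₀) = (0.0800, 0.1000, -0.2000)

τ = (0.0800, 0.1000, -0.2000)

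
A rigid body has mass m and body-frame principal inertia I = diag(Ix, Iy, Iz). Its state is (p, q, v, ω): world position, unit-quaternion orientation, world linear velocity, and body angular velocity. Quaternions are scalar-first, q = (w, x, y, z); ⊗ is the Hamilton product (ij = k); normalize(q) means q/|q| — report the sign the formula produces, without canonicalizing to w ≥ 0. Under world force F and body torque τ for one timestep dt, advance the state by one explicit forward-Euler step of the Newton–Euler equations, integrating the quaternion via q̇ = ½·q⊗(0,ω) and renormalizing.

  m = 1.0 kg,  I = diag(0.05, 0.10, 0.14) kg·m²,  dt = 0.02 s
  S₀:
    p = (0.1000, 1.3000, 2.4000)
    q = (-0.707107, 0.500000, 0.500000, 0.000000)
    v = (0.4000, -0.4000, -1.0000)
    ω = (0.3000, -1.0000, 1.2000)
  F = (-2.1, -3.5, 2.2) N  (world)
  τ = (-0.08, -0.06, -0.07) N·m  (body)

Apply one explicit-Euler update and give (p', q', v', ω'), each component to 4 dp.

p' = (0.1080, 1.2920, 2.3800)
q' = (-0.7035, 0.5038, 0.5010, -0.0150)
v' = (0.3580, -0.4700, -0.9560)
ω' = (0.2872, -1.0055, 1.1921)

angular accel α = (-0.6400, -0.2760, -0.3929)
ω + α·dt = (0.2872, -1.0055, 1.1921)
Hamilton product q⊗(0,ω) = (0.3500000, 0.3878679, 0.1071070, -1.4985284)
q + ½dt·q⊗(0,ω), renormalized = (-0.7035, 0.5038, 0.5010, -0.0150)
a = (-2.1000, -3.5000, 2.2000)
p + v·dt = (0.1080, 1.2920, 2.3800)
v + (F/m)dt = (0.3580, -0.4700, -0.9560)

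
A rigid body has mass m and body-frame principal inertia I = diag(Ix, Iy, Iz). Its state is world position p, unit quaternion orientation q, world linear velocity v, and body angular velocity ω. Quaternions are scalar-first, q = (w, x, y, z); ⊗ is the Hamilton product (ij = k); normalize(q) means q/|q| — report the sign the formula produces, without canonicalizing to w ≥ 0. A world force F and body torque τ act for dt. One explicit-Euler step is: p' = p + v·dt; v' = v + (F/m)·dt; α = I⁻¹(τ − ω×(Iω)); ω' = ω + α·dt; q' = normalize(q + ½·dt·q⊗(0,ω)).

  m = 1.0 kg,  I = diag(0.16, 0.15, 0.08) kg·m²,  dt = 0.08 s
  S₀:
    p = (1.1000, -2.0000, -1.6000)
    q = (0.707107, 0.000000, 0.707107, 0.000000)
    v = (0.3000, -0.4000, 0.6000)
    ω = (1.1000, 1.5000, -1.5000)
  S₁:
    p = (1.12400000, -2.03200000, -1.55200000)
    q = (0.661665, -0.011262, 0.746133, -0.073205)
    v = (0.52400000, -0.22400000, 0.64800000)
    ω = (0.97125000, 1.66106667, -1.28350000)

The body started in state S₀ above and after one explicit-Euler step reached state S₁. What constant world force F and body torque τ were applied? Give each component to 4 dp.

F = (2.8000, 2.2000, 0.6000)
τ = (-0.1000, 0.1700, 0.2000)

Δv = v₁−v₀ = (0.22400000, 0.17600000, 0.04800000)
applied force F = (2.8000, 2.2000, 0.6000)
ω₁ − ω₀ = (-0.12875000, 0.16106667, 0.21650000)
applied torque τ = (-0.1000, 0.1700, 0.2000)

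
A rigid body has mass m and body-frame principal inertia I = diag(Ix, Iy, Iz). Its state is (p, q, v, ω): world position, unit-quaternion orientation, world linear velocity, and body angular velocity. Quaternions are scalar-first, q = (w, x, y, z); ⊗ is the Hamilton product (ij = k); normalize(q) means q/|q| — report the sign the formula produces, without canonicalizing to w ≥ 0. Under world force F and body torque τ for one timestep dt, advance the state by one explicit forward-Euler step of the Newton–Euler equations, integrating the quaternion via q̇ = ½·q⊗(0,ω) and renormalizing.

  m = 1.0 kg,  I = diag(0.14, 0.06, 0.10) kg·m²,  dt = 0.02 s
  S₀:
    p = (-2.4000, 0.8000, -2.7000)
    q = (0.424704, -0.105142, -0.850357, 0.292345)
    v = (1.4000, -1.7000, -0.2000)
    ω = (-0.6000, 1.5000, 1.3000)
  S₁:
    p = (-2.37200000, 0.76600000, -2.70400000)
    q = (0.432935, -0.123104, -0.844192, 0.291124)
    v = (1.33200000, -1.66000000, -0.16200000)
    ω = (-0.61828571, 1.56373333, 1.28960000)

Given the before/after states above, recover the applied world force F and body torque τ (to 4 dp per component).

velocity change Δv = (-0.06800000, 0.04000000, 0.03800000)
applied force F = (-3.4000, 2.0000, 1.9000)
rate change Δω = (-0.01828571, 0.06373333, -0.01040000)
gyro term ω₀×Iω₀ = (0.0780, -0.0312, 0.0720)
τ = I·(Δω/dt) + ω₀×(Iω₀) = (-0.0500, 0.1600, 0.0200)

F = (-3.4000, 2.0000, 1.9000)
τ = (-0.0500, 0.1600, 0.0200)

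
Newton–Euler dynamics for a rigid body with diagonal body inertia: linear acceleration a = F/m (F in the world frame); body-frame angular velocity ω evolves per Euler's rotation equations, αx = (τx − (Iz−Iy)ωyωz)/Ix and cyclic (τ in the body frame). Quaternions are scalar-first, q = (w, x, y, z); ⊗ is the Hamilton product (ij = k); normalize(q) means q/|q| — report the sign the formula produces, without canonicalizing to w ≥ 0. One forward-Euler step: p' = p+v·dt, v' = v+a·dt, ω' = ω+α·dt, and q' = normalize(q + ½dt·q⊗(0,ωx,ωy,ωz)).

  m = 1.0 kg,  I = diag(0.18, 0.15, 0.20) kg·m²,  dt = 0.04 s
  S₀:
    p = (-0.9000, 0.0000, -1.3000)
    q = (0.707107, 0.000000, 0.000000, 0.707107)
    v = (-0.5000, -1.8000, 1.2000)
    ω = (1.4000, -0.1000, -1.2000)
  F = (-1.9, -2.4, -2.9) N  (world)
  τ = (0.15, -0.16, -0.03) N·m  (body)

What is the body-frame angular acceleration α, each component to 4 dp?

α = (0.8000, -1.2907, -0.1710)

ω×(Iω) gyroscopic = (0.0060, 0.0336, 0.0042)
angular accel α = (0.8000, -1.2907, -0.1710)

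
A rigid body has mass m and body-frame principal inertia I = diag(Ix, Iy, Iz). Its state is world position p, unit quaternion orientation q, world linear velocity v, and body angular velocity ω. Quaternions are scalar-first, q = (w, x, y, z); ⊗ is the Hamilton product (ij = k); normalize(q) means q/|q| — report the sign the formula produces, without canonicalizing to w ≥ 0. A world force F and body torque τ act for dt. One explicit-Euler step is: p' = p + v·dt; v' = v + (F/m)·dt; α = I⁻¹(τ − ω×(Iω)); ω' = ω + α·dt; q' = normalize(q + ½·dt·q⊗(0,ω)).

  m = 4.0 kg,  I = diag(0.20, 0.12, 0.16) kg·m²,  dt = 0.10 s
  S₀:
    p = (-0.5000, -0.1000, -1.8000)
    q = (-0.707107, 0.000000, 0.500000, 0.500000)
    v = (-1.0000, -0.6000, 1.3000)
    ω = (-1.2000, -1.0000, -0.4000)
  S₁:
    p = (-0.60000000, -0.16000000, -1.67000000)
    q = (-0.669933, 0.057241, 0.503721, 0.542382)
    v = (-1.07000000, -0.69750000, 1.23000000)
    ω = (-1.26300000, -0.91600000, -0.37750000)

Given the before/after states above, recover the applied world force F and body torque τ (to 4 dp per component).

F = (-2.8000, -3.9000, -2.8000)
τ = (-0.1100, 0.1200, -0.0600)

velocity change Δv = (-0.07000000, -0.09750000, -0.07000000)
F = m·Δv/dt = (-2.8000, -3.9000, -2.8000)
rate change Δω = (-0.06300000, 0.08400000, 0.02250000)
precession coupling = (0.0160, 0.0192, -0.0960)
applied torque τ = (-0.1100, 0.1200, -0.0600)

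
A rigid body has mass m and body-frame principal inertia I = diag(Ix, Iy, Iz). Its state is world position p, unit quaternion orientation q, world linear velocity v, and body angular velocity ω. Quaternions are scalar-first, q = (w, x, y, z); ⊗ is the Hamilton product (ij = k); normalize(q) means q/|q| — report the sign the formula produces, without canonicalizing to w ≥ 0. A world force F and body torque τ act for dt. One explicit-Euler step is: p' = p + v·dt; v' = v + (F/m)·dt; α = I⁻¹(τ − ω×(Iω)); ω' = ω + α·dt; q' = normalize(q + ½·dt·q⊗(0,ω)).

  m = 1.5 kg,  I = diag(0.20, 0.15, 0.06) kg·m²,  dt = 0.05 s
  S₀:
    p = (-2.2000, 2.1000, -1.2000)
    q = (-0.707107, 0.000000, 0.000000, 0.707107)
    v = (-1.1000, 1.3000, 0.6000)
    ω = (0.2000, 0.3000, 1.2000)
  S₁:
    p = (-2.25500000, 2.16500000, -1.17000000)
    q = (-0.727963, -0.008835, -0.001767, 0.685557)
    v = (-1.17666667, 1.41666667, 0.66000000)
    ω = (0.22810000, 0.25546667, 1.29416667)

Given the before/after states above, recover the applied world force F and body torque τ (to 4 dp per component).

F = (-2.3000, 3.5000, 1.8000)
τ = (0.0800, -0.1000, 0.1100)

Δv = v₁−v₀ = (-0.07666667, 0.11666667, 0.06000000)
F = m·Δv/dt = (-2.3000, 3.5000, 1.8000)
Δω = ω₁−ω₀ = (0.02810000, -0.04453333, 0.09416667)
ω₀×(Iω₀) = (-0.0324, 0.0336, -0.0030)
I·α + gyro = (0.0800, -0.1000, 0.1100)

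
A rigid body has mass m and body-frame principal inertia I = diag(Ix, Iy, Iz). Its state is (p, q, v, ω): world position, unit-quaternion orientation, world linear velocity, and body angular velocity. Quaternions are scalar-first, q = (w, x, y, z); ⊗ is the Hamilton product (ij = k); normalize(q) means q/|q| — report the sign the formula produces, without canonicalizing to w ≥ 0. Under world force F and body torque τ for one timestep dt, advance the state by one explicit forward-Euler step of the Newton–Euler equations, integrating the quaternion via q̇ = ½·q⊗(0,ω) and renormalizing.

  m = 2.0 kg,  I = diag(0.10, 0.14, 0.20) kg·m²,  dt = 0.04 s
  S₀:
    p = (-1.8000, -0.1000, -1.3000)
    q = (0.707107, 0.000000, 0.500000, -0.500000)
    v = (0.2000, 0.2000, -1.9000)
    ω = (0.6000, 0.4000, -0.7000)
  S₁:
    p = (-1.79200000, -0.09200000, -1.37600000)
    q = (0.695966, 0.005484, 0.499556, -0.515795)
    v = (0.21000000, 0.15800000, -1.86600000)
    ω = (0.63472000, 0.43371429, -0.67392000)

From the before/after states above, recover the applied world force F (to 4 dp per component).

v₁ − v₀ = (0.01000000, -0.04200000, 0.03400000)
applied force F = (0.5000, -2.1000, 1.7000)

F = (0.5000, -2.1000, 1.7000)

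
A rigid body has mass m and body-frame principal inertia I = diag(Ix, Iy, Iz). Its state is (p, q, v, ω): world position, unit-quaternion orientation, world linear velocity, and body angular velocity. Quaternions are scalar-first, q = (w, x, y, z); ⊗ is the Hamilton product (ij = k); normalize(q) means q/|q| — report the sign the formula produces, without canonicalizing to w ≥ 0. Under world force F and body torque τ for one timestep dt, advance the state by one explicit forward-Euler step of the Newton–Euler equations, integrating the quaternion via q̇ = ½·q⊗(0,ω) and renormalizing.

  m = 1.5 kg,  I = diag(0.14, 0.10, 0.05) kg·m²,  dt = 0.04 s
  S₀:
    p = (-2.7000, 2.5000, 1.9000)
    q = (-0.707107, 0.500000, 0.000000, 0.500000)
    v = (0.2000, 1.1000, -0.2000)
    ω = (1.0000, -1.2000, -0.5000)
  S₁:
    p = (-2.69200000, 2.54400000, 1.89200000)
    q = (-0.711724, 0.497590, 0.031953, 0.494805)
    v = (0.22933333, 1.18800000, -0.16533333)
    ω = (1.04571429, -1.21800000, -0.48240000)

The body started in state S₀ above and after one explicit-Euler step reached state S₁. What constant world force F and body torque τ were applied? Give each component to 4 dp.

v₁ − v₀ = (0.02933333, 0.08800000, 0.03466667)
applied force F = (1.1000, 3.3000, 1.3000)
ω₁ − ω₀ = (0.04571429, -0.01800000, 0.01760000)
τ = I·(Δω/dt) + ω₀×(Iω₀) = (0.1300, -0.0900, 0.0700)

F = (1.1000, 3.3000, 1.3000)
τ = (0.1300, -0.0900, 0.0700)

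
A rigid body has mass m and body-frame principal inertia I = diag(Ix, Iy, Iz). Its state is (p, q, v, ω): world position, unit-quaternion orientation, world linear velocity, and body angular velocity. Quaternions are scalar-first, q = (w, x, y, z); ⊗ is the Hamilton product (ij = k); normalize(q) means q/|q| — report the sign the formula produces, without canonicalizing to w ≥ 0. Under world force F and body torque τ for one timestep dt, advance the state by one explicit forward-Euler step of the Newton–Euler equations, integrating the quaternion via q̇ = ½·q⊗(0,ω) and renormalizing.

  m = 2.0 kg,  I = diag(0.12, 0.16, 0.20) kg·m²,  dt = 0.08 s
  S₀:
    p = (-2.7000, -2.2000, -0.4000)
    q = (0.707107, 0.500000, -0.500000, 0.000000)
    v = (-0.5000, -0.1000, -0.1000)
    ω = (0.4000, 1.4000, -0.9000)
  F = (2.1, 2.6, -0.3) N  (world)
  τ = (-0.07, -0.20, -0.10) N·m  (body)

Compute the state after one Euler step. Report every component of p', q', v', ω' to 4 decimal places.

(τ − ω×Iω)/I = (-0.1633, -1.4300, -0.6120)
ω + α·dt = (0.3869, 1.2856, -0.9490)
Hamilton product q⊗(0,ω) = (0.5000000, 0.7328428, 1.4399498, 0.2636037)
q + ½dt·q⊗(0,ω), renormalized = (0.7254, 0.5281, -0.4414, 0.0105)
a = F/m = (1.0500, 1.3000, -0.1500)
p' = p + v·dt = (-2.7400, -2.2080, -0.4080)
new velocity v' = (-0.4160, 0.0040, -0.1120)

p' = (-2.7400, -2.2080, -0.4080)
q' = (0.7254, 0.5281, -0.4414, 0.0105)
v' = (-0.4160, 0.0040, -0.1120)
ω' = (0.3869, 1.2856, -0.9490)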